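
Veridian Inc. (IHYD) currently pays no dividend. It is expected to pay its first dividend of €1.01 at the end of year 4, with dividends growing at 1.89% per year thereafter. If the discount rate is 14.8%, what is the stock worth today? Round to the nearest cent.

Deferred-dividend DDM. At t=3 the remaining stream is a growing perpetuity with first payment D_4 = 1.01.
V_3 = D_4/(r−g) = 1.01/(0.148−0.0189) = 7.8234
P₀ = V_3/(1+r)^3 = 7.8234/(1+0.148)^3 = 5.1709

€5.17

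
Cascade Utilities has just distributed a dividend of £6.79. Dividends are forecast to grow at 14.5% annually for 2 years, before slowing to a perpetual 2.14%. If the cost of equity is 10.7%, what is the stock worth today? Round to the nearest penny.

Two-stage DDM. Project D₁…D_2 at 0.145, terminal growth 0.0214, discount at r = 0.107.
D_1 = 7.7746
D_2 = 8.9019
Terminal value at t=2: TV = D_3/(r−g) = 9.0924/(0.107−0.0214) = 106.2192
P₀ = 7.7746/(1+0.107)^1 + 8.9019/(1+0.107)^2 + 106.2192/(1+0.107)^2 = 100.9650

£100.96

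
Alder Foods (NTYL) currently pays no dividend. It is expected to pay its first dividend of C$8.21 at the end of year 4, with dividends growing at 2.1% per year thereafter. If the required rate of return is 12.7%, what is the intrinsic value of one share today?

C$54.11

Deferred-dividend DDM. At t=3 the remaining stream is a growing perpetuity with first payment D_4 = 8.21.
V_3 = D_4/(r−g) = 8.21/(0.127−0.021) = 77.4528
P₀ = V_3/(1+r)^3 = 77.4528/(1+0.127)^3 = 54.1085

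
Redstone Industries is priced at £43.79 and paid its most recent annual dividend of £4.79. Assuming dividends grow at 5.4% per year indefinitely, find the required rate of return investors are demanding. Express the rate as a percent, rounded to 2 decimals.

16.93%

Rearranging the constant-growth DDM: r = D₁/P₀ + g.
D₁ = 4.79 × (1 + 0.054) = 5.0487.
r = 5.0487 / 43.79 + 0.054 = 0.11529 + 0.054 = 0.16929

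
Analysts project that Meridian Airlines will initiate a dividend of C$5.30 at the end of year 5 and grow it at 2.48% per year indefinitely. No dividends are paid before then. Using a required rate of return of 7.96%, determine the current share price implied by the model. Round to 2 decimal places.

C$71.19

Deferred-dividend DDM. At t=4 the remaining stream is a growing perpetuity with first payment D_5 = 5.30.
V_4 = D_5/(r−g) = 5.30/(0.0796−0.0248) = 96.7153
P₀ = V_4/(1+r)^4 = 96.7153/(1+0.0796)^4 = 71.1941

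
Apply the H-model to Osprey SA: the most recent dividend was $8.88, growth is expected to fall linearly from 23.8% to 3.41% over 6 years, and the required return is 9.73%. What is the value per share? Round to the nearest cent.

H-model: P₀ = D₀[(1+g_L) + H(g_S−g_L)]/(r−g_L), with H = 6/2 = 3.
P₀ = 8.88 × [(1+0.0341) + 3×(0.238−0.0341)] / (0.0973−0.0341)
   = 8.88 × 1.6458 / 0.0632 = 231.2453

$231.25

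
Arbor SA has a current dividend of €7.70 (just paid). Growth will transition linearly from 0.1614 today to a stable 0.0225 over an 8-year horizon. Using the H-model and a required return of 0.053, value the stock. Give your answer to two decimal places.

H-model: P₀ = D₀[(1+g_L) + H(g_S−g_L)]/(r−g_L), with H = 8/2 = 4.
P₀ = 7.70 × [(1+0.0225) + 4×(0.1614−0.0225)] / (0.053−0.0225)
   = 7.70 × 1.5781 / 0.0305 = 398.4056

€398.41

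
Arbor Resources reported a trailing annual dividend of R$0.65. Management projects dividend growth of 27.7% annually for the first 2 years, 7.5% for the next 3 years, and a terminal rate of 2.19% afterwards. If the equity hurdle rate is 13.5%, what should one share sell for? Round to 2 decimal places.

Three-stage DDM. Project D₁…D_5; terminal Gordon value at t=5 with g = 0.0219; discount at r = 0.135.
D_1 = 0.8300
D_2 = 1.0600
D_3 = 1.1395
D_4 = 1.2249
D_5 = 1.3168
TV_5 = 1.3456/(0.135−0.0219) = 11.8978
P₀ = Σ Dₜ/(1+r)ᵗ + TV_5/(1+r)^5 = 10.0873

R$10.09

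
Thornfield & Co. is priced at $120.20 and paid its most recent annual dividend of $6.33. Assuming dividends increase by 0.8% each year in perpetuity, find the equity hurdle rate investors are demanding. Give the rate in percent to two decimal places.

Rearranging the constant-growth DDM: r = D₁/P₀ + g.
D₁ = 6.33 × (1 + 0.008) = 6.3806.
r = 6.3806 / 120.20 + 0.008 = 0.05308 + 0.008 = 0.06108

6.11%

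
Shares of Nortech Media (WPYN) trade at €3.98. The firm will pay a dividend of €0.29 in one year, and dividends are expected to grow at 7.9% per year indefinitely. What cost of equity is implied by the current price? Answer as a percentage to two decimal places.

15.19%

Rearranging the constant-growth DDM: r = D₁/P₀ + g.
r = 0.2900 / 3.98 + 0.079 = 0.07286 + 0.079 = 0.15186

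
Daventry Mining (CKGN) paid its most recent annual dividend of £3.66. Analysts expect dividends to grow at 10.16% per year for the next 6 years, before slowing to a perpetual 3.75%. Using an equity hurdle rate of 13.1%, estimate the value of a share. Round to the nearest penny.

Two-stage DDM. Project D₁…D_6 at 0.1016, terminal growth 0.0375, discount at r = 0.131.
D_1 = 4.0319
D_2 = 4.4415
D_3 = 4.8927
D_4 = 5.3899
D_5 = 5.9375
D_6 = 6.5407
Terminal value at t=6: TV = D_7/(r−g) = 6.7860/(0.131−0.0375) = 72.5774
P₀ = 4.0319/(1+0.131)^1 + 4.4415/(1+0.131)^2 + 4.8927/(1+0.131)^3 + 5.3899/(1+0.131)^4 + 5.9375/(1+0.131)^5 + 6.5407/(1+0.131)^6 + 72.5774/(1+0.131)^6 = 54.7221

£54.72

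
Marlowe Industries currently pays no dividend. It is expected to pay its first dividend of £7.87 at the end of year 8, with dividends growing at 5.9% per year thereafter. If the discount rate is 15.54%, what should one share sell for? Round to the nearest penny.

Deferred-dividend DDM. At t=7 the remaining stream is a growing perpetuity with first payment D_8 = 7.87.
V_7 = D_8/(r−g) = 7.87/(0.1554−0.059) = 81.6390
P₀ = V_7/(1+r)^7 = 81.6390/(1+0.1554)^7 = 29.7010

£29.70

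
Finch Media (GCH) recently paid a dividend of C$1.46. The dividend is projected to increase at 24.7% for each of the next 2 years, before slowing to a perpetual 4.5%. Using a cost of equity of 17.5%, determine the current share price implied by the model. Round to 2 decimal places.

C$16.41

Two-stage DDM. Project D₁…D_2 at 0.247, terminal growth 0.045, discount at r = 0.175.
D_1 = 1.8206
D_2 = 2.2703
Terminal value at t=2: TV = D_3/(r−g) = 2.3725/(0.175−0.045) = 18.2498
P₀ = 1.8206/(1+0.175)^1 + 2.2703/(1+0.175)^2 + 18.2498/(1+0.175)^2 = 16.4124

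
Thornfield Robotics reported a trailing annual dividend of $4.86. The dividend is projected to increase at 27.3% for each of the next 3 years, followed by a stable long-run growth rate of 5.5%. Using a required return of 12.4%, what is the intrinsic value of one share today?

$126.75

Two-stage DDM. Project D₁…D_3 at 0.273, terminal growth 0.055, discount at r = 0.124.
D_1 = 6.1868
D_2 = 7.8758
D_3 = 10.0259
Terminal value at t=3: TV = D_4/(r−g) = 10.5773/(0.124−0.055) = 153.2939
P₀ = 6.1868/(1+0.124)^1 + 7.8758/(1+0.124)^2 + 10.0259/(1+0.124)^3 + 153.2939/(1+0.124)^3 = 126.7493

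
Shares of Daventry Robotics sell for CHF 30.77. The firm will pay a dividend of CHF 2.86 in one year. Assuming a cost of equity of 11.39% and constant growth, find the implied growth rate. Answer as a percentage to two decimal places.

From P₀ = D₁/(r − g), the implied growth is g = r − D₁/P₀.
g = 0.1139 − 2.86/30.77 = 0.1139 − 0.09295 = 0.02095

2.10%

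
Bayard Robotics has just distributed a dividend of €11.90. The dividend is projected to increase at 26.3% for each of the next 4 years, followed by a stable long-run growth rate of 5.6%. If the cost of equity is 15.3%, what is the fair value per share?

€246.61

Two-stage DDM. Project D₁…D_4 at 0.263, terminal growth 0.056, discount at r = 0.153.
D_1 = 15.0297
D_2 = 18.9825
D_3 = 23.9749
D_4 = 30.2803
Terminal value at t=4: TV = D_5/(r−g) = 31.9760/(0.153−0.056) = 329.6496
P₀ = 15.0297/(1+0.153)^1 + 18.9825/(1+0.153)^2 + 23.9749/(1+0.153)^3 + 30.2803/(1+0.153)^4 + 329.6496/(1+0.153)^4 = 246.6130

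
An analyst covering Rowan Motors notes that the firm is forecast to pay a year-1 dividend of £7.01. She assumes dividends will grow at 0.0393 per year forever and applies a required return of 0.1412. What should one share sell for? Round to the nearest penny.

Gordon growth model: P₀ = D₁/(r − g), with D₁ = 7.01 given directly.
P₀ = 7.0100 / (0.1412 − 0.0393) = 7.0100 / 0.1019 = 68.7929

£68.79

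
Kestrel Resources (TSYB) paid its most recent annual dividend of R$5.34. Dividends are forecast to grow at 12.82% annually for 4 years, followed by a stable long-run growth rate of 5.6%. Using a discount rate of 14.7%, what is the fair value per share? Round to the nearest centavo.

Two-stage DDM. Project D₁…D_4 at 0.1282, terminal growth 0.056, discount at r = 0.147.
D_1 = 6.0246
D_2 = 6.7969
D_3 = 7.6683
D_4 = 8.6514
Terminal value at t=4: TV = D_5/(r−g) = 9.1359/(0.147−0.056) = 100.3941
P₀ = 6.0246/(1+0.147)^1 + 6.7969/(1+0.147)^2 + 7.6683/(1+0.147)^3 + 8.6514/(1+0.147)^4 + 100.3941/(1+0.147)^4 = 78.5025

R$78.50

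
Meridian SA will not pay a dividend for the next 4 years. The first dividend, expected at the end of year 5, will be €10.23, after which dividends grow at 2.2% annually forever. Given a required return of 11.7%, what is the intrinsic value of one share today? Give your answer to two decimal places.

Deferred-dividend DDM. At t=4 the remaining stream is a growing perpetuity with first payment D_5 = 10.23.
V_4 = D_5/(r−g) = 10.23/(0.117−0.022) = 107.6842
P₀ = V_4/(1+r)^4 = 107.6842/(1+0.117)^4 = 69.1734

€69.17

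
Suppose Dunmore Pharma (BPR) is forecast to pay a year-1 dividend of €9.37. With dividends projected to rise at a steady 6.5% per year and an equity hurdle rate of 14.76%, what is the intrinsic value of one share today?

Gordon growth model: P₀ = D₁/(r − g), with D₁ = 9.37 given directly.
P₀ = 9.3700 / (0.1476 − 0.065) = 9.3700 / 0.0826 = 113.4383

€113.44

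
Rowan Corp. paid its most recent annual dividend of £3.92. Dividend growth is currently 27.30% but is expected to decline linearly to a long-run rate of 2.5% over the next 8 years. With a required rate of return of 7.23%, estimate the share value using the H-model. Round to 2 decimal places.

H-model: P₀ = D₀[(1+g_L) + H(g_S−g_L)]/(r−g_L), with H = 8/2 = 4.
P₀ = 3.92 × [(1+0.025) + 4×(0.273−0.025)] / (0.0723−0.025)
   = 3.92 × 2.0170 / 0.0473 = 167.1594

£167.16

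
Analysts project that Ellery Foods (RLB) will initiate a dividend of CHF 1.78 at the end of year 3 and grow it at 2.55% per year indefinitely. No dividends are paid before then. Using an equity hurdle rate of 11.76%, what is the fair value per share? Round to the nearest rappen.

CHF 15.47

Deferred-dividend DDM. At t=2 the remaining stream is a growing perpetuity with first payment D_3 = 1.78.
V_2 = D_3/(r−g) = 1.78/(0.1176−0.0255) = 19.3268
P₀ = V_2/(1+r)^2 = 19.3268/(1+0.1176)^2 = 15.4735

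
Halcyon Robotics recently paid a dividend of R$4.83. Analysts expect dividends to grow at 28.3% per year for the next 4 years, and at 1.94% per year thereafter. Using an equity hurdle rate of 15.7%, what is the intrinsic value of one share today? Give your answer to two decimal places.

Two-stage DDM. Project D₁…D_4 at 0.283, terminal growth 0.0194, discount at r = 0.157.
D_1 = 6.1969
D_2 = 7.9506
D_3 = 10.2006
D_4 = 13.0874
Terminal value at t=4: TV = D_5/(r−g) = 13.3413/(0.157−0.0194) = 96.9572
P₀ = 6.1969/(1+0.157)^1 + 7.9506/(1+0.157)^2 + 10.2006/(1+0.157)^3 + 13.0874/(1+0.157)^4 + 96.9572/(1+0.157)^4 = 79.2908

R$79.29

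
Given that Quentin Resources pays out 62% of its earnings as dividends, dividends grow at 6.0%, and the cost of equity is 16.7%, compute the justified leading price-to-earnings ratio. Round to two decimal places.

5.79

Justified leading P/E = b/(r−g) = 0.62/(0.167−0.06) = 5.7944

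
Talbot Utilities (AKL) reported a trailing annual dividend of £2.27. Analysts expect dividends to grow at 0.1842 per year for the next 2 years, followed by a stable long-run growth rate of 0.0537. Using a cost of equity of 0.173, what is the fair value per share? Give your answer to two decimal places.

£25.04

Two-stage DDM. Project D₁…D_2 at 0.1842, terminal growth 0.0537, discount at r = 0.173.
D_1 = 2.6881
D_2 = 3.1833
Terminal value at t=2: TV = D_3/(r−g) = 3.3542/(0.173−0.0537) = 28.1159
P₀ = 2.6881/(1+0.173)^1 + 3.1833/(1+0.173)^2 + 28.1159/(1+0.173)^2 = 25.0394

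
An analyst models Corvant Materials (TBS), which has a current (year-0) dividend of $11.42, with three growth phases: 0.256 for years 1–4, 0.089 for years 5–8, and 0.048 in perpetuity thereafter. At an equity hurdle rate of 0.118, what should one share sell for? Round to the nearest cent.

Three-stage DDM. Project D₁…D_8; terminal Gordon value at t=8 with g = 0.048; discount at r = 0.118.
D_1 = 14.3435
D_2 = 18.0155
D_3 = 22.6274
D_4 = 28.4200
D_5 = 30.9494
D_6 = 33.7039
D_7 = 36.7036
D_8 = 39.9702
TV_8 = 41.8888/(0.118−0.048) = 598.4108
P₀ = Σ Dₜ/(1+r)ᵗ + TV_8/(1+r)^8 = 374.9613

$374.96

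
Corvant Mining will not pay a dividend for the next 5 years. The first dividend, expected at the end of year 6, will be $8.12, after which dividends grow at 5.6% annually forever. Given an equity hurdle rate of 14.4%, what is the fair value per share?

Deferred-dividend DDM. At t=5 the remaining stream is a growing perpetuity with first payment D_6 = 8.12.
V_5 = D_6/(r−g) = 8.12/(0.144−0.056) = 92.2727
P₀ = V_5/(1+r)^5 = 92.2727/(1+0.144)^5 = 47.0916

$47.09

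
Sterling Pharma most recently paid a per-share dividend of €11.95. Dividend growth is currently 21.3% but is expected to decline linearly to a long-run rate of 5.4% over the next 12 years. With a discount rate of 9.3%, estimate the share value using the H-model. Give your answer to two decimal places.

€615.27

H-model: P₀ = D₀[(1+g_L) + H(g_S−g_L)]/(r−g_L), with H = 12/2 = 6.
P₀ = 11.95 × [(1+0.054) + 6×(0.213−0.054)] / (0.093−0.054)
   = 11.95 × 2.0080 / 0.039 = 615.2718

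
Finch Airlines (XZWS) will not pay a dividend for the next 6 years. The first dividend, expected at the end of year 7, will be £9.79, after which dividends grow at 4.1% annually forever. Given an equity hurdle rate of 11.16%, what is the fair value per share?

Deferred-dividend DDM. At t=6 the remaining stream is a growing perpetuity with first payment D_7 = 9.79.
V_6 = D_7/(r−g) = 9.79/(0.1116−0.041) = 138.6686
P₀ = V_6/(1+r)^6 = 138.6686/(1+0.1116)^6 = 73.4999

£73.50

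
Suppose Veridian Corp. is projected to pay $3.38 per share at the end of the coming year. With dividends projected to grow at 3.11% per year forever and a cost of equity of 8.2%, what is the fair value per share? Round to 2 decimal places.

$66.40

Gordon growth model: P₀ = D₁/(r − g), with D₁ = 3.38 given directly.
P₀ = 3.3800 / (0.082 − 0.0311) = 3.3800 / 0.0509 = 66.4047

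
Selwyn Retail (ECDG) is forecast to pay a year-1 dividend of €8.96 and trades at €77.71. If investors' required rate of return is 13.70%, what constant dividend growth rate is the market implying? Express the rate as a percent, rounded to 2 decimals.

From P₀ = D₁/(r − g), the implied growth is g = r − D₁/P₀.
g = 0.137 − 8.96/77.71 = 0.137 − 0.11530 = 0.02170

2.17%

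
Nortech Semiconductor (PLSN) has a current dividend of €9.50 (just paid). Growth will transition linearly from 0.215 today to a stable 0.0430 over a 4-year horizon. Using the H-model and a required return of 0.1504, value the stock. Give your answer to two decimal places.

H-model: P₀ = D₀[(1+g_L) + H(g_S−g_L)]/(r−g_L), with H = 4/2 = 2.
P₀ = 9.50 × [(1+0.043) + 2×(0.215−0.043)] / (0.1504−0.043)
   = 9.50 × 1.3870 / 0.1074 = 122.6862

€122.69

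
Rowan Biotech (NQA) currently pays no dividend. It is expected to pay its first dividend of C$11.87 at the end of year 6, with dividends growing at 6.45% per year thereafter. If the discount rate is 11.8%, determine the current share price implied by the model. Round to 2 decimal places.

C$127.02

Deferred-dividend DDM. At t=5 the remaining stream is a growing perpetuity with first payment D_6 = 11.87.
V_5 = D_6/(r−g) = 11.87/(0.118−0.0645) = 221.8692
P₀ = V_5/(1+r)^5 = 221.8692/(1+0.118)^5 = 127.0246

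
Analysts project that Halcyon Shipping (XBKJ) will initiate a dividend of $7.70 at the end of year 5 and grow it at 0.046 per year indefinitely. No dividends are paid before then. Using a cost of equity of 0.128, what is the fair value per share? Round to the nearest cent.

Deferred-dividend DDM. At t=4 the remaining stream is a growing perpetuity with first payment D_5 = 7.70.
V_4 = D_5/(r−g) = 7.70/(0.128−0.046) = 93.9024
P₀ = V_4/(1+r)^4 = 93.9024/(1+0.128)^4 = 58.0017

$58.00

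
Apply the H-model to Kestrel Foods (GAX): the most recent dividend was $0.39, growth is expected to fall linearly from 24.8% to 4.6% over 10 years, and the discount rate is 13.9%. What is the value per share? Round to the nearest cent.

H-model: P₀ = D₀[(1+g_L) + H(g_S−g_L)]/(r−g_L), with H = 10/2 = 5.
P₀ = 0.39 × [(1+0.046) + 5×(0.248−0.046)] / (0.139−0.046)
   = 0.39 × 2.0560 / 0.093 = 8.6219

$8.62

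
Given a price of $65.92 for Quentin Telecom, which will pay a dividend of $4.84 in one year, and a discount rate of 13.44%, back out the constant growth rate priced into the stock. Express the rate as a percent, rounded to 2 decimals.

6.10%

From P₀ = D₁/(r − g), the implied growth is g = r − D₁/P₀.
g = 0.1344 − 4.84/65.92 = 0.1344 − 0.07342 = 0.06098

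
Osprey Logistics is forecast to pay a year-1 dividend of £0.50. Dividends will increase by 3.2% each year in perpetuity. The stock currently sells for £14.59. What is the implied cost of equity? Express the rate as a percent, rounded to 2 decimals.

6.63%

Rearranging the constant-growth DDM: r = D₁/P₀ + g.
r = 0.5000 / 14.59 + 0.032 = 0.03427 + 0.032 = 0.06627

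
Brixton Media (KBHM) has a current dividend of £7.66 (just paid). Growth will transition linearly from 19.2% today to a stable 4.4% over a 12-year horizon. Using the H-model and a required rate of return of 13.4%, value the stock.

£164.43

H-model: P₀ = D₀[(1+g_L) + H(g_S−g_L)]/(r−g_L), with H = 12/2 = 6.
P₀ = 7.66 × [(1+0.044) + 6×(0.192−0.044)] / (0.134−0.044)
   = 7.66 × 1.9320 / 0.09 = 164.4347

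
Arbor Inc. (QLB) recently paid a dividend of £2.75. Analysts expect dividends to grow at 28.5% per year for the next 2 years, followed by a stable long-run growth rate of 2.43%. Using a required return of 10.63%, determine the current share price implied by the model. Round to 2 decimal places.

£53.25

Two-stage DDM. Project D₁…D_2 at 0.285, terminal growth 0.0243, discount at r = 0.1063.
D_1 = 3.5337
D_2 = 4.5409
Terminal value at t=2: TV = D_3/(r−g) = 4.6512/(0.1063−0.0243) = 56.7221
P₀ = 3.5337/(1+0.1063)^1 + 4.5409/(1+0.1063)^2 + 56.7221/(1+0.1063)^2 = 53.2497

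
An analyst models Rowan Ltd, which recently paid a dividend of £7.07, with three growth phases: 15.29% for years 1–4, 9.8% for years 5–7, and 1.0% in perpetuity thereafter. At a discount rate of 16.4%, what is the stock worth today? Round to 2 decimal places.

£83.25

Three-stage DDM. Project D₁…D_7; terminal Gordon value at t=7 with g = 0.01; discount at r = 0.164.
D_1 = 8.1510
D_2 = 9.3973
D_3 = 10.8341
D_4 = 12.4907
D_5 = 13.7148
D_6 = 15.0588
D_7 = 16.5346
TV_7 = 16.6999/(0.164−0.01) = 108.4410
P₀ = Σ Dₜ/(1+r)ᵗ + TV_7/(1+r)^7 = 83.2522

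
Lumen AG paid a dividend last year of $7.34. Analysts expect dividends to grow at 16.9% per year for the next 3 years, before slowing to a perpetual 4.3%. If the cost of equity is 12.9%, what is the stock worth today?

Two-stage DDM. Project D₁…D_3 at 0.169, terminal growth 0.043, discount at r = 0.129.
D_1 = 8.5805
D_2 = 10.0306
D_3 = 11.7257
Terminal value at t=3: TV = D_4/(r−g) = 12.2299/(0.129−0.043) = 142.2085
P₀ = 8.5805/(1+0.129)^1 + 10.0306/(1+0.129)^2 + 11.7257/(1+0.129)^3 + 142.2085/(1+0.129)^3 = 122.4372

$122.44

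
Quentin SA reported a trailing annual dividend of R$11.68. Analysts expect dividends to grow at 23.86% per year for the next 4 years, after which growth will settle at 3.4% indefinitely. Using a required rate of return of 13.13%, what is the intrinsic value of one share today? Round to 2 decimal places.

R$237.25

Two-stage DDM. Project D₁…D_4 at 0.2386, terminal growth 0.034, discount at r = 0.1313.
D_1 = 14.4668
D_2 = 17.9186
D_3 = 22.1940
D_4 = 27.4895
Terminal value at t=4: TV = D_5/(r−g) = 28.4242/(0.1313−0.034) = 292.1291
P₀ = 14.4668/(1+0.1313)^1 + 17.9186/(1+0.1313)^2 + 22.1940/(1+0.1313)^3 + 27.4895/(1+0.1313)^4 + 292.1291/(1+0.1313)^4 = 237.2457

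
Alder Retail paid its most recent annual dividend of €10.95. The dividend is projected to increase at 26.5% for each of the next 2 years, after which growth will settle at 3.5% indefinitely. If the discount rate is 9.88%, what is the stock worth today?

Two-stage DDM. Project D₁…D_2 at 0.265, terminal growth 0.035, discount at r = 0.0988.
D_1 = 13.8518
D_2 = 17.5225
Terminal value at t=2: TV = D_3/(r−g) = 18.1357/(0.0988−0.035) = 284.2594
P₀ = 13.8518/(1+0.0988)^1 + 17.5225/(1+0.0988)^2 + 284.2594/(1+0.0988)^2 = 262.5578

€262.56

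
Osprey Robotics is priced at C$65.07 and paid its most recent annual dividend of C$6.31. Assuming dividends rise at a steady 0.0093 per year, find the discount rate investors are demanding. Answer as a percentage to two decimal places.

Rearranging the constant-growth DDM: r = D₁/P₀ + g.
D₁ = 6.31 × (1 + 0.0093) = 6.3687.
r = 6.3687 / 65.07 + 0.0093 = 0.09787 + 0.0093 = 0.10717

10.72%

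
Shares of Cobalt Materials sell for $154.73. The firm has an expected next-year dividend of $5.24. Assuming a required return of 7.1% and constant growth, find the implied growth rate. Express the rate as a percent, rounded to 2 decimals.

3.71%

From P₀ = D₁/(r − g), the implied growth is g = r − D₁/P₀.
g = 0.071 − 5.24/154.73 = 0.071 − 0.03387 = 0.03713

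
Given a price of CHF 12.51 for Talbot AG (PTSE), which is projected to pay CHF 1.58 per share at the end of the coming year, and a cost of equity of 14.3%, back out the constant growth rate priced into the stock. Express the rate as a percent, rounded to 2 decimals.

1.67%

From P₀ = D₁/(r − g), the implied growth is g = r − D₁/P₀.
g = 0.143 − 1.58/12.51 = 0.143 − 0.12630 = 0.01670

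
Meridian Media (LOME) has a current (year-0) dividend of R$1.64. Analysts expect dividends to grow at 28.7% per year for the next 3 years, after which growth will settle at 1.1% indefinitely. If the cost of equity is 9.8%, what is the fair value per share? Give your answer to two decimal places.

R$37.51

Two-stage DDM. Project D₁…D_3 at 0.287, terminal growth 0.011, discount at r = 0.098.
D_1 = 2.1107
D_2 = 2.7164
D_3 = 3.4961
Terminal value at t=3: TV = D_4/(r−g) = 3.5345/(0.098−0.011) = 40.6267
P₀ = 2.1107/(1+0.098)^1 + 2.7164/(1+0.098)^2 + 3.4961/(1+0.098)^3 + 40.6267/(1+0.098)^3 = 37.5070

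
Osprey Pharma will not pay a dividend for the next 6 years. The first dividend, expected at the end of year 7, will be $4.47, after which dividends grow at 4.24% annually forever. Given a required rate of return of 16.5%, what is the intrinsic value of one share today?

$14.58

Deferred-dividend DDM. At t=6 the remaining stream is a growing perpetuity with first payment D_7 = 4.47.
V_6 = D_7/(r−g) = 4.47/(0.165−0.0424) = 36.4600
P₀ = V_6/(1+r)^6 = 36.4600/(1+0.165)^6 = 14.5835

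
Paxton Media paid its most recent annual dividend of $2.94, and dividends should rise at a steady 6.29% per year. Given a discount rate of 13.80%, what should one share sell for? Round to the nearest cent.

$41.61

Gordon growth model: P₀ = D₁/(r − g). D₁ = 2.94 × (1 + 0.0629) = 3.1249.
P₀ = 3.1249 / (0.138 − 0.0629) = 3.1249 / 0.0751 = 41.6102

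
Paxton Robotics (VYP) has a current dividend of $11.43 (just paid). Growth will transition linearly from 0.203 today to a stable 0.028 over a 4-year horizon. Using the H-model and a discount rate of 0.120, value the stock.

$171.20

H-model: P₀ = D₀[(1+g_L) + H(g_S−g_L)]/(r−g_L), with H = 4/2 = 2.
P₀ = 11.43 × [(1+0.028) + 2×(0.203−0.028)] / (0.12−0.028)
   = 11.43 × 1.3780 / 0.092 = 171.2015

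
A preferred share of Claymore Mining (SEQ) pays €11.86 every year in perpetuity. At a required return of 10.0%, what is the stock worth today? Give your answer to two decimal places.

Zero-growth DDM (perpetuity): P₀ = D/r = 11.86 / 0.1 = 118.6000

€118.60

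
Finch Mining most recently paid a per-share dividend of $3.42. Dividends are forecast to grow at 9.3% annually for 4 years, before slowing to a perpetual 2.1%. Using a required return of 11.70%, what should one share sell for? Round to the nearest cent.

Two-stage DDM. Project D₁…D_4 at 0.093, terminal growth 0.021, discount at r = 0.117.
D_1 = 3.7381
D_2 = 4.0857
D_3 = 4.4657
D_4 = 4.8810
Terminal value at t=4: TV = D_5/(r−g) = 4.9835/(0.117−0.021) = 51.9112
P₀ = 3.7381/(1+0.117)^1 + 4.0857/(1+0.117)^2 + 4.4657/(1+0.117)^3 + 4.8810/(1+0.117)^4 + 51.9112/(1+0.117)^4 = 46.3072

$46.31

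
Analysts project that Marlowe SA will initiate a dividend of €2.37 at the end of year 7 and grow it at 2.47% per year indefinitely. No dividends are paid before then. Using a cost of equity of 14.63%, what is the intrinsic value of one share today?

€8.59

Deferred-dividend DDM. At t=6 the remaining stream is a growing perpetuity with first payment D_7 = 2.37.
V_6 = D_7/(r−g) = 2.37/(0.1463−0.0247) = 19.4901
P₀ = V_6/(1+r)^6 = 19.4901/(1+0.1463)^6 = 8.5906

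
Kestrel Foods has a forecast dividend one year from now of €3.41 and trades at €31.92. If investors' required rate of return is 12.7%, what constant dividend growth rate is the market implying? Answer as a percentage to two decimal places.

2.02%

From P₀ = D₁/(r − g), the implied growth is g = r − D₁/P₀.
g = 0.127 − 3.41/31.92 = 0.127 − 0.10683 = 0.02017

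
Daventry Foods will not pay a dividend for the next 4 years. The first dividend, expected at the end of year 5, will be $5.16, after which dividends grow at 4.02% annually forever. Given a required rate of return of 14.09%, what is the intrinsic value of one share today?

Deferred-dividend DDM. At t=4 the remaining stream is a growing perpetuity with first payment D_5 = 5.16.
V_4 = D_5/(r−g) = 5.16/(0.1409−0.0402) = 51.2413
P₀ = V_4/(1+r)^4 = 51.2413/(1+0.1409)^4 = 30.2434

$30.24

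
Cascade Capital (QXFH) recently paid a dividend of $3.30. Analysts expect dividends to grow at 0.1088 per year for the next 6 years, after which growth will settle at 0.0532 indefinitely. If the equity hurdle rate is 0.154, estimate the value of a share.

Two-stage DDM. Project D₁…D_6 at 0.1088, terminal growth 0.0532, discount at r = 0.154.
D_1 = 3.6590
D_2 = 4.0571
D_3 = 4.4986
D_4 = 4.9880
D_5 = 5.5307
D_6 = 6.1324
Terminal value at t=6: TV = D_7/(r−g) = 6.4587/(0.154−0.0532) = 64.0743
P₀ = 3.6590/(1+0.154)^1 + 4.0571/(1+0.154)^2 + 4.4986/(1+0.154)^3 + 4.9880/(1+0.154)^4 + 5.5307/(1+0.154)^5 + 6.1324/(1+0.154)^6 + 64.0743/(1+0.154)^6 = 44.3860

$44.39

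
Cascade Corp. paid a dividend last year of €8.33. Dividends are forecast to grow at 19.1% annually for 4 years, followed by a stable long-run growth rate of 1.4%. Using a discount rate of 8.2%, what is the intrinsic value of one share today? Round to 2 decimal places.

€224.95

Two-stage DDM. Project D₁…D_4 at 0.191, terminal growth 0.014, discount at r = 0.082.
D_1 = 9.9210
D_2 = 11.8159
D_3 = 14.0728
D_4 = 16.7607
Terminal value at t=4: TV = D_5/(r−g) = 16.9953/(0.082−0.014) = 249.9316
P₀ = 9.9210/(1+0.082)^1 + 11.8159/(1+0.082)^2 + 14.0728/(1+0.082)^3 + 16.7607/(1+0.082)^4 + 249.9316/(1+0.082)^4 = 224.9530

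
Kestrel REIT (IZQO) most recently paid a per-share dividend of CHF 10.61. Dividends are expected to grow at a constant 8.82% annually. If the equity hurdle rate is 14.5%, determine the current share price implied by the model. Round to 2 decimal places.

Gordon growth model: P₀ = D₁/(r − g). D₁ = 10.61 × (1 + 0.0882) = 11.5458.
P₀ = 11.5458 / (0.145 − 0.0882) = 11.5458 / 0.0568 = 203.2712

CHF 203.27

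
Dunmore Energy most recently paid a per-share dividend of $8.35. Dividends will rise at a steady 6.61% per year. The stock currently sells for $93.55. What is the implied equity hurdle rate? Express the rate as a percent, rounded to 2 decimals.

16.13%

Rearranging the constant-growth DDM: r = D₁/P₀ + g.
D₁ = 8.35 × (1 + 0.0661) = 8.9019.
r = 8.9019 / 93.55 + 0.0661 = 0.09516 + 0.0661 = 0.16126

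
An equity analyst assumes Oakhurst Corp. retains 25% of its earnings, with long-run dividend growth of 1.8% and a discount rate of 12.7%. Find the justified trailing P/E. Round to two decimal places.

7.00

Payout ratio b = 1 − 0.25 = 0.75.
Justified trailing P/E = b(1+g)/(r−g) = 0.75×(1+0.018)/(0.127−0.018) = 7.0046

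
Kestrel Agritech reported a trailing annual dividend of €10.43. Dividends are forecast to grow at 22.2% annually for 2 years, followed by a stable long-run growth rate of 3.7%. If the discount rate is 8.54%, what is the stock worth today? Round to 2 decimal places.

Two-stage DDM. Project D₁…D_2 at 0.222, terminal growth 0.037, discount at r = 0.0854.
D_1 = 12.7455
D_2 = 15.5750
Terminal value at t=2: TV = D_3/(r−g) = 16.1512/(0.0854−0.037) = 333.7030
P₀ = 12.7455/(1+0.0854)^1 + 15.5750/(1+0.0854)^2 + 333.7030/(1+0.0854)^2 = 308.2200

€308.22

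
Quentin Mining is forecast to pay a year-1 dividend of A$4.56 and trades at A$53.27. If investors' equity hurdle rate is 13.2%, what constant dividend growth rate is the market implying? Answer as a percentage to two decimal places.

4.64%

From P₀ = D₁/(r − g), the implied growth is g = r − D₁/P₀.
g = 0.132 − 4.56/53.27 = 0.132 − 0.08560 = 0.04640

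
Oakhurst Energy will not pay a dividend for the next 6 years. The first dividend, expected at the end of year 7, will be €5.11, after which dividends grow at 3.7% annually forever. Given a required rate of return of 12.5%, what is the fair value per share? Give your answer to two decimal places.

€28.64

Deferred-dividend DDM. At t=6 the remaining stream is a growing perpetuity with first payment D_7 = 5.11.
V_6 = D_7/(r−g) = 5.11/(0.125−0.037) = 58.0682
P₀ = V_6/(1+r)^6 = 58.0682/(1+0.125)^6 = 28.6433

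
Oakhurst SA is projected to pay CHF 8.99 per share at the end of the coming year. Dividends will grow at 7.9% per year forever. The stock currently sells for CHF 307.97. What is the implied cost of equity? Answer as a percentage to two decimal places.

Rearranging the constant-growth DDM: r = D₁/P₀ + g.
r = 8.9900 / 307.97 + 0.079 = 0.02919 + 0.079 = 0.10819

10.82%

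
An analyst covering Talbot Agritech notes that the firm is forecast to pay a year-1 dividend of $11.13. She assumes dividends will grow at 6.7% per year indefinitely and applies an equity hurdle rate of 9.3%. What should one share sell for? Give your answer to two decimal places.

Gordon growth model: P₀ = D₁/(r − g), with D₁ = 11.13 given directly.
P₀ = 11.1300 / (0.093 − 0.067) = 11.1300 / 0.026 = 428.0769

$428.08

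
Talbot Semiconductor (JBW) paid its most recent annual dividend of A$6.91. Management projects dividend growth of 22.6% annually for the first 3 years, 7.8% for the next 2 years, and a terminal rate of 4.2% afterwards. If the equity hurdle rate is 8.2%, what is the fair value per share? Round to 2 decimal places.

A$306.68

Three-stage DDM. Project D₁…D_5; terminal Gordon value at t=5 with g = 0.042; discount at r = 0.082.
D_1 = 8.4717
D_2 = 10.3863
D_3 = 12.7335
D_4 = 13.7268
D_5 = 14.7975
TV_5 = 15.4189/(0.082−0.042) = 385.4737
P₀ = Σ Dₜ/(1+r)ᵗ + TV_5/(1+r)^5 = 306.6782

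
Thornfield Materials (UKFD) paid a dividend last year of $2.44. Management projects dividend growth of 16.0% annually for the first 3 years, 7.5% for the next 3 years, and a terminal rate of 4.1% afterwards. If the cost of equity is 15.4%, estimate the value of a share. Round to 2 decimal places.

$32.31

Three-stage DDM. Project D₁…D_6; terminal Gordon value at t=6 with g = 0.041; discount at r = 0.154.
D_1 = 2.8304
D_2 = 3.2833
D_3 = 3.8086
D_4 = 4.0942
D_5 = 4.4013
D_6 = 4.7314
TV_6 = 4.9254/(0.154−0.041) = 43.5875
P₀ = Σ Dₜ/(1+r)ᵗ + TV_6/(1+r)^6 = 32.3144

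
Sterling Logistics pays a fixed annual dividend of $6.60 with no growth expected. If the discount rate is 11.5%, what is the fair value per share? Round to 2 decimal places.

Zero-growth DDM (perpetuity): P₀ = D/r = 6.60 / 0.115 = 57.3913

$57.39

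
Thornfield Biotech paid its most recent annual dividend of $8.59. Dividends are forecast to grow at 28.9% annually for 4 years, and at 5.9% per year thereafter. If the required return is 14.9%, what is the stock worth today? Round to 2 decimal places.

Two-stage DDM. Project D₁…D_4 at 0.289, terminal growth 0.059, discount at r = 0.149.
D_1 = 11.0725
D_2 = 14.2725
D_3 = 18.3972
D_4 = 23.7140
Terminal value at t=4: TV = D_5/(r−g) = 25.1131/(0.149−0.059) = 279.0347
P₀ = 11.0725/(1+0.149)^1 + 14.2725/(1+0.149)^2 + 18.3972/(1+0.149)^3 + 23.7140/(1+0.149)^4 + 279.0347/(1+0.149)^4 = 206.2765

$206.28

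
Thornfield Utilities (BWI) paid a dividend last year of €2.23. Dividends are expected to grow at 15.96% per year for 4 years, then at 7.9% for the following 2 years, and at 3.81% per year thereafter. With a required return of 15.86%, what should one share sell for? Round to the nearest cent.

€29.68

Three-stage DDM. Project D₁…D_6; terminal Gordon value at t=6 with g = 0.0381; discount at r = 0.1586.
D_1 = 2.5859
D_2 = 2.9986
D_3 = 3.4772
D_4 = 4.0322
D_5 = 4.3507
D_6 = 4.6944
TV_6 = 4.8733/(0.1586−0.0381) = 40.4420
P₀ = Σ Dₜ/(1+r)ᵗ + TV_6/(1+r)^6 = 29.6838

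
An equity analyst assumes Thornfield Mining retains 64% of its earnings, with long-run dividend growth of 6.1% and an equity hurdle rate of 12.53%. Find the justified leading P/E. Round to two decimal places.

5.60

Payout ratio b = 1 − 0.64 = 0.36.
Justified leading P/E = b/(r−g) = 0.36/(0.1253−0.061) = 5.5988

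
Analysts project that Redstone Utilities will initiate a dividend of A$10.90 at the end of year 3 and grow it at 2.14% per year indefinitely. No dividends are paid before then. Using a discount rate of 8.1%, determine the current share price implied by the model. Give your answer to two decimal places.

A$156.51

Deferred-dividend DDM. At t=2 the remaining stream is a growing perpetuity with first payment D_3 = 10.90.
V_2 = D_3/(r−g) = 10.90/(0.081−0.0214) = 182.8859
P₀ = V_2/(1+r)^2 = 182.8859/(1+0.081)^2 = 156.5052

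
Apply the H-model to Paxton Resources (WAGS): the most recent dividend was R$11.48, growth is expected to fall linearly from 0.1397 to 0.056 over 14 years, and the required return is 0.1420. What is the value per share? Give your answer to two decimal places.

R$219.17

H-model: P₀ = D₀[(1+g_L) + H(g_S−g_L)]/(r−g_L), with H = 14/2 = 7.
P₀ = 11.48 × [(1+0.056) + 7×(0.1397−0.056)] / (0.142−0.056)
   = 11.48 × 1.6419 / 0.086 = 219.1746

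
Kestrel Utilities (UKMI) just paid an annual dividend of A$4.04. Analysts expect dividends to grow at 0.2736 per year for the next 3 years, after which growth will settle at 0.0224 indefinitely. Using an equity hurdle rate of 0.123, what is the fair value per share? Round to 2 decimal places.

Two-stage DDM. Project D₁…D_3 at 0.2736, terminal growth 0.0224, discount at r = 0.123.
D_1 = 5.1453
D_2 = 6.5531
D_3 = 8.3460
Terminal value at t=3: TV = D_4/(r−g) = 8.5330/(0.123−0.0224) = 84.8210
P₀ = 5.1453/(1+0.123)^1 + 6.5531/(1+0.123)^2 + 8.3460/(1+0.123)^3 + 84.8210/(1+0.123)^3 = 75.5624

A$75.56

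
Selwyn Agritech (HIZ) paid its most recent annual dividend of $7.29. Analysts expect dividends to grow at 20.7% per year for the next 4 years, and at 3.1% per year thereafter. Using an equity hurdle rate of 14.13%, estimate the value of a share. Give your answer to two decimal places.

$118.84

Two-stage DDM. Project D₁…D_4 at 0.207, terminal growth 0.031, discount at r = 0.1413.
D_1 = 8.7990
D_2 = 10.6204
D_3 = 12.8189
D_4 = 15.4724
Terminal value at t=4: TV = D_5/(r−g) = 15.9520/(0.1413−0.031) = 144.6238
P₀ = 8.7990/(1+0.1413)^1 + 10.6204/(1+0.1413)^2 + 12.8189/(1+0.1413)^3 + 15.4724/(1+0.1413)^4 + 144.6238/(1+0.1413)^4 = 118.8446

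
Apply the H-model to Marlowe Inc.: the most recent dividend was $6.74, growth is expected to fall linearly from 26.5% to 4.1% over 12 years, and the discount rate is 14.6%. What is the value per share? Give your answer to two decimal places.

H-model: P₀ = D₀[(1+g_L) + H(g_S−g_L)]/(r−g_L), with H = 12/2 = 6.
P₀ = 6.74 × [(1+0.041) + 6×(0.265−0.041)] / (0.146−0.041)
   = 6.74 × 2.3850 / 0.105 = 153.0943

$153.09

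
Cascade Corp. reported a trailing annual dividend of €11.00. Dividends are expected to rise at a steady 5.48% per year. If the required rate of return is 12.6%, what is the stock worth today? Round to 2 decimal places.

€162.96

Gordon growth model: P₀ = D₁/(r − g). D₁ = 11.00 × (1 + 0.0548) = 11.6028.
P₀ = 11.6028 / (0.126 − 0.0548) = 11.6028 / 0.0712 = 162.9607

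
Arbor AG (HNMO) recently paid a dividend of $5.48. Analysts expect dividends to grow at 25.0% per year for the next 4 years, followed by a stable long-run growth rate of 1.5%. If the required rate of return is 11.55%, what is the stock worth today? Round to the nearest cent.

Two-stage DDM. Project D₁…D_4 at 0.25, terminal growth 0.015, discount at r = 0.1155.
D_1 = 6.8500
D_2 = 8.5625
D_3 = 10.7031
D_4 = 13.3789
Terminal value at t=4: TV = D_5/(r−g) = 13.5796/(0.1155−0.015) = 135.1203
P₀ = 6.8500/(1+0.1155)^1 + 8.5625/(1+0.1155)^2 + 10.7031/(1+0.1155)^3 + 13.3789/(1+0.1155)^4 + 135.1203/(1+0.1155)^4 = 116.6388

$116.64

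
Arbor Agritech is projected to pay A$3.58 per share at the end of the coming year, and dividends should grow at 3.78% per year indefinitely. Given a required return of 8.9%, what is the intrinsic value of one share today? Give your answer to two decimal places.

A$69.92

Gordon growth model: P₀ = D₁/(r − g), with D₁ = 3.58 given directly.
P₀ = 3.5800 / (0.089 − 0.0378) = 3.5800 / 0.0512 = 69.9219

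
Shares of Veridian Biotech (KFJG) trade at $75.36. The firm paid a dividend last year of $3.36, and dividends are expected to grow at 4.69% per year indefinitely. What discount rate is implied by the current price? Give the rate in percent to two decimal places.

Rearranging the constant-growth DDM: r = D₁/P₀ + g.
D₁ = 3.36 × (1 + 0.0469) = 3.5176.
r = 3.5176 / 75.36 + 0.0469 = 0.04668 + 0.0469 = 0.09358

9.36%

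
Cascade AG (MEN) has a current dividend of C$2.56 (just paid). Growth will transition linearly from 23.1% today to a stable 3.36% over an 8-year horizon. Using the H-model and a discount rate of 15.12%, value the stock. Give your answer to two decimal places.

C$39.69

H-model: P₀ = D₀[(1+g_L) + H(g_S−g_L)]/(r−g_L), with H = 8/2 = 4.
P₀ = 2.56 × [(1+0.0336) + 4×(0.231−0.0336)] / (0.1512−0.0336)
   = 2.56 × 1.8232 / 0.1176 = 39.6887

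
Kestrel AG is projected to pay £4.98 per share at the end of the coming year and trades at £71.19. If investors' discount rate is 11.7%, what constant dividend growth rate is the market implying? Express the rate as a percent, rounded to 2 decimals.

4.70%

From P₀ = D₁/(r − g), the implied growth is g = r − D₁/P₀.
g = 0.117 − 4.98/71.19 = 0.117 − 0.06995 = 0.04705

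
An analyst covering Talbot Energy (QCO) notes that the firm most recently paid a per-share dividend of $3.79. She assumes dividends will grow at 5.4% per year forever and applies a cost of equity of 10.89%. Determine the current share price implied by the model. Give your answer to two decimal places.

Gordon growth model: P₀ = D₁/(r − g). D₁ = 3.79 × (1 + 0.054) = 3.9947.
P₀ = 3.9947 / (0.1089 − 0.054) = 3.9947 / 0.0549 = 72.7625

$72.76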